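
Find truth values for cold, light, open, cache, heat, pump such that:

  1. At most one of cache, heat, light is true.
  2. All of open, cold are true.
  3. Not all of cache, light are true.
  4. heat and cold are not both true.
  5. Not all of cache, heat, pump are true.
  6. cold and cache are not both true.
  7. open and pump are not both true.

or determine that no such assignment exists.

cold=T, light=T, open=T, cache=F, heat=F, pump=F

  (1) {cache, heat, light}: 1 true — at most one ✓
  (2) {open, cold}: all 2 true ✓
  (3) {cache, light}: 1/2 true — not all ✓
  (4) heat=F, cold=T — not both ✓
  (5) {cache, heat, pump}: 0/3 true — not all ✓
  (6) cold=T, cache=F — not both ✓
  (7) open=T, pump=F — not both ✓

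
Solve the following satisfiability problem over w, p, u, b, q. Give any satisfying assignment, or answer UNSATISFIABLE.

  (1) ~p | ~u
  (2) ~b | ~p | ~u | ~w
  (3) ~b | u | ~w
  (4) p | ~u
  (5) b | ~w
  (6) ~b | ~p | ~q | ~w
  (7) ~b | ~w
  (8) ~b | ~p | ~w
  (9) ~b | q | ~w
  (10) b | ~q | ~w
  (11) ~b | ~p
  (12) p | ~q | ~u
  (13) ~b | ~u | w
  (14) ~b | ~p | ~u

w = False, p = False, u = False, b = False, q = True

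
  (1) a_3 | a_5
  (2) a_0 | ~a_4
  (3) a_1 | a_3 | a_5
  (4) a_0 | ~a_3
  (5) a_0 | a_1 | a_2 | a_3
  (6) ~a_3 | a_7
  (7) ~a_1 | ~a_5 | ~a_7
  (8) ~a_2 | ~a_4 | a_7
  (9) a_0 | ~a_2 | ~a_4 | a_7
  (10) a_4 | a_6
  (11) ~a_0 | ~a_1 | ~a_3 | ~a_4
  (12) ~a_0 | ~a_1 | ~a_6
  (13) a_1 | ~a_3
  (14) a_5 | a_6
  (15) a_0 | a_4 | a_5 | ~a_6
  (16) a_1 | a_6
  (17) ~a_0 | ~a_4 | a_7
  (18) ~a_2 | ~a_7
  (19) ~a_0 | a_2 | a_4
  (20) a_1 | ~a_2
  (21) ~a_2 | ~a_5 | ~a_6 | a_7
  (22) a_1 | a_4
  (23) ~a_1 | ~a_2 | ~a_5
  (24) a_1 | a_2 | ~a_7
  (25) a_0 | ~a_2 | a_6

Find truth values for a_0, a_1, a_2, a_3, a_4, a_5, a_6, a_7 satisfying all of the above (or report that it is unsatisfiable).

a_0 = False, a_1 = True, a_2 = False, a_3 = False, a_4 = False, a_5 = True, a_6 = True, a_7 = False

Set a_0 = False.
  then (a_0 | ~a_4) forces a_4 = False.
  then (a_0 | ~a_3) forces a_3 = False.
  then (a_4 | a_6) forces a_6 = True.
  then (a_0 | a_4 | a_5 | ~a_6) forces a_5 = True.
  then (a_1 | a_4) forces a_1 = True.
  then (~a_1 | ~a_2 | ~a_5) forces a_2 = False.
  then (~a_1 | ~a_5 | ~a_7) forces a_7 = False.
All clauses satisfied.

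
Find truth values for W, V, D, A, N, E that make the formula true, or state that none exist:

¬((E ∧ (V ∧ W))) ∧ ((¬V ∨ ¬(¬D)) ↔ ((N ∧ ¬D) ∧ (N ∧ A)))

W=F; V=T; D=F; A=F; N=F; E=F

  ¬((E ∧ (V ∧ W))) = True
    E ∧ (V ∧ W) = False
      V ∧ W = False
  (¬V ∨ ¬(¬D)) ↔ ((N ∧ ¬D) ∧ (N ∧ A)) = True
    ¬V ∨ ¬(¬D) = False
      ¬V = False
      ¬(¬D) = False
        ¬D = True
    (N ∧ ¬D) ∧ (N ∧ A) = False
      N ∧ ¬D = False
        ¬D = True
      N ∧ A = False
Both conjuncts True, so the formula holds.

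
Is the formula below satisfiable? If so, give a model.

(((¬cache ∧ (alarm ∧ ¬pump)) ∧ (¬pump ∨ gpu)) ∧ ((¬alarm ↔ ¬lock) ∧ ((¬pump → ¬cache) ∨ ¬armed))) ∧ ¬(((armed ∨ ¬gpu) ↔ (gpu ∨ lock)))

armed=F, alarm=T, pump=F, cache=F, gpu=T, lock=T

  ((¬cache ∧ (alarm ∧ ¬pump)) ∧ (¬pump ∨ gpu)) ∧ ((¬alarm ↔ ¬lock) ∧ ((¬pump → ¬cache) ∨ ¬armed)) = True
    (¬cache ∧ (alarm ∧ ¬pump)) ∧ (¬pump ∨ gpu) = True
      ¬cache ∧ (alarm ∧ ¬pump) = True
        ¬cache = True
        alarm ∧ ¬pump = True
          ¬pump = True
      ¬pump ∨ gpu = True
        ¬pump = True
    (¬alarm ↔ ¬lock) ∧ ((¬pump → ¬cache) ∨ ¬armed) = True
      ¬alarm ↔ ¬lock = True
        ¬alarm = False
        ¬lock = False
      (¬pump → ¬cache) ∨ ¬armed = True
        ¬pump → ¬cache = True
          ¬pump = True
          ¬cache = True
        ¬armed = True
  ¬(((armed ∨ ¬gpu) ↔ (gpu ∨ lock))) = True
    (armed ∨ ¬gpu) ↔ (gpu ∨ lock) = False
      armed ∨ ¬gpu = False
        ¬gpu = False
      gpu ∨ lock = True
Both conjuncts True, so the formula holds.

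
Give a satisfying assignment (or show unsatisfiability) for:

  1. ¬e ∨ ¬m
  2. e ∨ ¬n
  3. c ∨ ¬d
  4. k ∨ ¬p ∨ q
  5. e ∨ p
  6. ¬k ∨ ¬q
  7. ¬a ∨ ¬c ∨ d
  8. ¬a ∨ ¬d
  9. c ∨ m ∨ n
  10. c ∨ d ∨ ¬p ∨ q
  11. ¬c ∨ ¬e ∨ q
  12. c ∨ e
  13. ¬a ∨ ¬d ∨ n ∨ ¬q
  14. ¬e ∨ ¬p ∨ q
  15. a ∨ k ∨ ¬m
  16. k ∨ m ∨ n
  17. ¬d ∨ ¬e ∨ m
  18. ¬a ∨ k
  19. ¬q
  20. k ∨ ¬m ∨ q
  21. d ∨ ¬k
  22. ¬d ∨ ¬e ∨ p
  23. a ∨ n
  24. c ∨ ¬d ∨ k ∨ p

Unit clause (¬q) forces q = False.
Set e = True.
  then (¬e ∨ ¬m) forces m = False.
  then (¬c ∨ ¬e ∨ q) forces c = False.
  then (¬e ∨ ¬p ∨ q) forces p = False.
  then (¬d ∨ ¬e ∨ m) forces d = False.
  then (d ∨ ¬k) forces k = False.
  then (c ∨ m ∨ n) forces n = True.
  then (¬a ∨ k) forces a = False.
All clauses satisfied.

e: True; n: True; p: False; d: False; m: False; c: False; a: False; k: False; q: False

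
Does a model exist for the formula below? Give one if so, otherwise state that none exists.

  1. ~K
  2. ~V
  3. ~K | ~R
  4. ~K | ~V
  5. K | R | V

K=F, R=T, V=F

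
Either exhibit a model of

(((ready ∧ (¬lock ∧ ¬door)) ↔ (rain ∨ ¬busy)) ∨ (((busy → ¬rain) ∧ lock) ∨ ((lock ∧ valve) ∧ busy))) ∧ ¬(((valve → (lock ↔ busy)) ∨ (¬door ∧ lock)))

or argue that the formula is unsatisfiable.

busy = True, door = True, rain = False, lock = False, ready = True, valve = True

  ((ready ∧ (¬lock ∧ ¬door)) ↔ (rain ∨ ¬busy)) ∨ (((busy → ¬rain) ∧ lock) ∨ ((lock ∧ valve) ∧ busy)) = True
    (ready ∧ (¬lock ∧ ¬door)) ↔ (rain ∨ ¬busy) = True
      ready ∧ (¬lock ∧ ¬door) = False
        ¬lock ∧ ¬door = False
          ¬lock = True
          ¬door = False
      rain ∨ ¬busy = False
        ¬busy = False
    ((busy → ¬rain) ∧ lock) ∨ ((lock ∧ valve) ∧ busy) = False
      (busy → ¬rain) ∧ lock = False
        busy → ¬rain = True
          ¬rain = True
      (lock ∧ valve) ∧ busy = False
        lock ∧ valve = False
  ¬(((valve → (lock ↔ busy)) ∨ (¬door ∧ lock))) = True
    (valve → (lock ↔ busy)) ∨ (¬door ∧ lock) = False
      valve → (lock ↔ busy) = False
        lock ↔ busy = False
      ¬door ∧ lock = False
        ¬door = False
Both conjuncts True, so the formula holds.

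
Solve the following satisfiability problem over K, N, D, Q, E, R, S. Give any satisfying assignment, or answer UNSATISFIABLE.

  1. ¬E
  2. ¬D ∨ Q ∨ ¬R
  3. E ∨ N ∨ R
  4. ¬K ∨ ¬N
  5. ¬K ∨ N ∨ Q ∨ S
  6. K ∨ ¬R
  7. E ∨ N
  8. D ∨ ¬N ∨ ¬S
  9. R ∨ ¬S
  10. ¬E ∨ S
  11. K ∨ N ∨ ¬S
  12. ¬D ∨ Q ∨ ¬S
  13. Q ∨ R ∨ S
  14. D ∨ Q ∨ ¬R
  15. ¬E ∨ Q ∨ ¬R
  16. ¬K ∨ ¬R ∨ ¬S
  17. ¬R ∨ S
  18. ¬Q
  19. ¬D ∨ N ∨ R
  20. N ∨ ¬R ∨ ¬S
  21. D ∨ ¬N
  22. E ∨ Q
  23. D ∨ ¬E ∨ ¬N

The formula is unsatisfiable.

Case Q = True:
  Clause (¬Q) is falsified — contradiction.
Case Q = False:
  (¬E) forces E = False.
  Clause (E ∨ Q) is falsified — contradiction.
Both cases fail, so the formula is unsatisfiable.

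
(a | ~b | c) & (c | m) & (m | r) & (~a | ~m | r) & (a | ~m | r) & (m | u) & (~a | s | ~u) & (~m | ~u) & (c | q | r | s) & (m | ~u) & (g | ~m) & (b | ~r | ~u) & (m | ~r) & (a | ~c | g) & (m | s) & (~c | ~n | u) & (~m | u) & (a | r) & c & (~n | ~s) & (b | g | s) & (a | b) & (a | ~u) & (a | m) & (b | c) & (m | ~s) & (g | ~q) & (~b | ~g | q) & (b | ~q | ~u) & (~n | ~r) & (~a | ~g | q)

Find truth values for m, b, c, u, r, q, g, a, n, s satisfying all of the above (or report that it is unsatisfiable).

No satisfying assignment exists.

Case u = True:
  (~m | ~u) forces m = False.
  Clause (m | ~u) is falsified — contradiction.
Case u = False:
  (m | u) forces m = True.
  Clause (~m | u) is falsified — contradiction.
Both cases fail, so the formula is unsatisfiable.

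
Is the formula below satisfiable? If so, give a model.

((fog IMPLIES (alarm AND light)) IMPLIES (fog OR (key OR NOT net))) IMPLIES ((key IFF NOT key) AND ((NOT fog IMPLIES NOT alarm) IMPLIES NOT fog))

key: False, light: False, net: True, alarm: False, fog: False

  ((fog IMPLIES (alarm AND light)) IMPLIES (fog OR (key OR NOT net))) IMPLIES ((key IFF NOT key) AND ((NOT fog IMPLIES NOT alarm) IMPLIES NOT fog)) = True
    (fog IMPLIES (alarm AND light)) IMPLIES (fog OR (key OR NOT net)) = False
      fog IMPLIES (alarm AND light) = True
        alarm AND light = False
      fog OR (key OR NOT net) = False
        key OR NOT net = False
          NOT net = False
    (key IFF NOT key) AND ((NOT fog IMPLIES NOT alarm) IMPLIES NOT fog) = False
      key IFF NOT key = False
        NOT key = True
      (NOT fog IMPLIES NOT alarm) IMPLIES NOT fog = True
        NOT fog IMPLIES NOT alarm = True
          NOT fog = True
          NOT alarm = True
        NOT fog = True
The formula evaluates to True.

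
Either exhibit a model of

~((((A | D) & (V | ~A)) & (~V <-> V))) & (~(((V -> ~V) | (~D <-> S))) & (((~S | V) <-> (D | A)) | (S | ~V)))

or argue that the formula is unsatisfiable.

S = False; A = True; V = True; D = False

  ~((((A | D) & (V | ~A)) & (~V <-> V))) = True
    ((A | D) & (V | ~A)) & (~V <-> V) = False
      (A | D) & (V | ~A) = True
        A | D = True
        V | ~A = True
          ~A = False
      ~V <-> V = False
        ~V = False
  ~(((V -> ~V) | (~D <-> S))) & (((~S | V) <-> (D | A)) | (S | ~V)) = True
    ~(((V -> ~V) | (~D <-> S))) = True
      (V -> ~V) | (~D <-> S) = False
        V -> ~V = False
          ~V = False
        ~D <-> S = False
          ~D = True
    ((~S | V) <-> (D | A)) | (S | ~V) = True
      (~S | V) <-> (D | A) = True
        ~S | V = True
          ~S = True
        D | A = True
      S | ~V = False
        ~V = False
Both conjuncts True, so the formula holds.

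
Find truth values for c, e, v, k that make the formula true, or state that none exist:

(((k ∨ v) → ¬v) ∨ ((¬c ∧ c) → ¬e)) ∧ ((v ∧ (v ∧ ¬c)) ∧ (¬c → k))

c=F, e=F, v=T, k=T

  ((k ∨ v) → ¬v) ∨ ((¬c ∧ c) → ¬e) = True
    (k ∨ v) → ¬v = False
      k ∨ v = True
      ¬v = False
    (¬c ∧ c) → ¬e = True
      ¬c ∧ c = False
        ¬c = True
      ¬e = True
  (v ∧ (v ∧ ¬c)) ∧ (¬c → k) = True
    v ∧ (v ∧ ¬c) = True
      v ∧ ¬c = True
        ¬c = True
    ¬c → k = True
      ¬c = True
Both conjuncts True, so the formula holds.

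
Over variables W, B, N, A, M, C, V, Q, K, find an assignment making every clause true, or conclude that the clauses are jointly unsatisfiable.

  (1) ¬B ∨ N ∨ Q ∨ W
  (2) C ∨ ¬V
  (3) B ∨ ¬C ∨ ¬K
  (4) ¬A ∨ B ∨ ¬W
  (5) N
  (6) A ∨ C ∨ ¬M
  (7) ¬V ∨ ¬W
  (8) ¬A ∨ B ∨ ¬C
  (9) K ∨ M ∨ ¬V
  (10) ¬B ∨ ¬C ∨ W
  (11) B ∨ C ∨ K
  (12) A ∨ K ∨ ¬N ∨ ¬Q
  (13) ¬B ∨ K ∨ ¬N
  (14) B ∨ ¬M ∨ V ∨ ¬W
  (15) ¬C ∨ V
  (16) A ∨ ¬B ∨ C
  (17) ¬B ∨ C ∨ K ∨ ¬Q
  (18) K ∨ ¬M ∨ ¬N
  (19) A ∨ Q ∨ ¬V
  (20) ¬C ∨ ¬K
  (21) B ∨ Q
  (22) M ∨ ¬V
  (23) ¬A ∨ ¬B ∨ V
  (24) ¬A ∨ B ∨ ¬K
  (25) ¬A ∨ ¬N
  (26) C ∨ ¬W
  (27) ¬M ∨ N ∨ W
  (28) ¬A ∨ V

W = False, B = False, N = True, A = False, M = False, C = False, V = False, Q = True, K = True

Unit clause (N) forces N = True.
In (¬A ∨ ¬N) only ¬A is left, so A = False.
Set W = False.
Try B = True:
  (¬B ∨ ¬C ∨ W) forces C = False.
  clause (A ∨ ¬B ∨ C) is falsified — backtrack.
So B = False.
  then (B ∨ Q) forces Q = True.
  then (A ∨ K ∨ ¬N ∨ ¬Q) forces K = True.
  then (¬C ∨ ¬K) forces C = False.
  then (C ∨ ¬V) forces V = False.
  then (A ∨ C ∨ ¬M) forces M = False.
All clauses satisfied.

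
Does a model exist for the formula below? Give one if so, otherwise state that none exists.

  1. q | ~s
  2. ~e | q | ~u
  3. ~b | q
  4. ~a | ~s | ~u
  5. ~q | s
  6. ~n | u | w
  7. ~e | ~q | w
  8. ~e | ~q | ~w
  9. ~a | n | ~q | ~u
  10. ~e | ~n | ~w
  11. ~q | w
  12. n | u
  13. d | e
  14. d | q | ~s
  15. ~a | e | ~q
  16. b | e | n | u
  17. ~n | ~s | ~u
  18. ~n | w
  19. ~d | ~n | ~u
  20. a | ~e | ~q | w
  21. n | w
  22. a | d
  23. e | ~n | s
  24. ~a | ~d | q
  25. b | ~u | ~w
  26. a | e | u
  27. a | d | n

a = False, u = True, n = False, b = True, e = False, w = True, d = True, s = True, q = True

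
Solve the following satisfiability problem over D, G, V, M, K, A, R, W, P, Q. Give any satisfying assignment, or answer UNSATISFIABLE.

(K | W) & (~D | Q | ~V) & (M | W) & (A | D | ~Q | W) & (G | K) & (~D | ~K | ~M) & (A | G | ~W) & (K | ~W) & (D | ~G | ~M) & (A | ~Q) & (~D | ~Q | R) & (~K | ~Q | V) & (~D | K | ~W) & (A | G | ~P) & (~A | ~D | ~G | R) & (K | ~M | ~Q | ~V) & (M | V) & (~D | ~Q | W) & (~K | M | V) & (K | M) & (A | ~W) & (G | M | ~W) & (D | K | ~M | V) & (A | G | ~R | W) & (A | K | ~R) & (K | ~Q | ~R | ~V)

D: False; G: False; V: True; M: True; K: True; A: False; R: False; W: False; P: False; Q: False

Set D = False.
Set G = False.
  then (G | K) forces K = True.
Set V = True.
Set M = True.
Set A = False.
  then (A | G | ~W) forces W = False.
  then (A | ~Q) forces Q = False.
  then (A | G | ~P) forces P = False.
  then (A | G | ~R | W) forces R = False.
All clauses satisfied.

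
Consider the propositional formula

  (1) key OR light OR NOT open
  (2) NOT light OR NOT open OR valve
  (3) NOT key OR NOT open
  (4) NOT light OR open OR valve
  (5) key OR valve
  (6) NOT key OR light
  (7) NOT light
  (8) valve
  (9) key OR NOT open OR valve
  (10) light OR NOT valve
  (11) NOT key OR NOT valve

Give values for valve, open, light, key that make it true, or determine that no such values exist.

Case valve = True:
  (NOT light) forces light = False.
  Clause (light OR NOT valve) is falsified — contradiction.
Case valve = False:
  Clause (valve) is falsified — contradiction.
Both cases fail, so the formula is unsatisfiable.

UNSATISFIABLE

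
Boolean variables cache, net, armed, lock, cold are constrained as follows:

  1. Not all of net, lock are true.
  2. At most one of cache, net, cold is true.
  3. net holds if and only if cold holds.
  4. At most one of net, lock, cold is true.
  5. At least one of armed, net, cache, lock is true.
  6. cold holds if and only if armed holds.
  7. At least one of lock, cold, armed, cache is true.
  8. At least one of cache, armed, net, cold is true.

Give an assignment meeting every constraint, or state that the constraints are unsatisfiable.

cache = True, net = False, armed = False, lock = True, cold = False

  (1) {net, lock}: 1/2 true — not all ✓
  (2) {cache, net, cold}: 1 true — at most one ✓
  (3) net=F, cold=F — same ✓
  (4) {net, lock, cold}: 1 true — at most one ✓
  (5) {armed, net, cache, lock}: 2 true — at least one ✓
  (6) cold=F, armed=F — same ✓
  (7) {lock, cold, armed, cache}: 2 true — at least one ✓
  (8) {cache, armed, net, cold}: 1 true — at least one ✓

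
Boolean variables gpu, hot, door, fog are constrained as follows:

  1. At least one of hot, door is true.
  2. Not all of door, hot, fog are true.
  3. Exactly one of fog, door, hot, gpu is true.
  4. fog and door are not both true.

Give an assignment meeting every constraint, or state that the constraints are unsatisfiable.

gpu = False, hot = True, door = False, fog = False

  (1) {hot, door}: 1 true — at least one ✓
  (2) {door, hot, fog}: 1/3 true — not all ✓
  (3) {fog, door, hot, gpu}: 1 true — exactly one ✓
  (4) fog=F, door=F — not both ✓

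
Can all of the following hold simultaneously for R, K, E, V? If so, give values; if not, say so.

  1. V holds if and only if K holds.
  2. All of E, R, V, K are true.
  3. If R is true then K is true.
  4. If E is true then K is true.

R = True, K = True, E = True, V = True

  (1) V=T, K=T — same ✓
  (2) {E, R, V, K}: all 4 true ✓
  (3) R=T ⇒ K: T ✓
  (4) E=T ⇒ K: T ✓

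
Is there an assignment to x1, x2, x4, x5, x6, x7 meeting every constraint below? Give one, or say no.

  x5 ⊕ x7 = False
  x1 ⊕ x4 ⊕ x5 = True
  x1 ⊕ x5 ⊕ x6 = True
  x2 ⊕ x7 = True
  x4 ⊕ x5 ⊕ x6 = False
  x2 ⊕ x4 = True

x1 = True, x2 = True, x4 = False, x5 = False, x6 = False, x7 = False

x5 ⊕ x7 = F ⊕ F = False ✓
x1 ⊕ x4 ⊕ x5 = T ⊕ F ⊕ F = True ✓
x1 ⊕ x5 ⊕ x6 = T ⊕ F ⊕ F = True ✓
x2 ⊕ x7 = T ⊕ F = True ✓
x4 ⊕ x5 ⊕ x6 = F ⊕ F ⊕ F = False ✓
x2 ⊕ x4 = T ⊕ F = True ✓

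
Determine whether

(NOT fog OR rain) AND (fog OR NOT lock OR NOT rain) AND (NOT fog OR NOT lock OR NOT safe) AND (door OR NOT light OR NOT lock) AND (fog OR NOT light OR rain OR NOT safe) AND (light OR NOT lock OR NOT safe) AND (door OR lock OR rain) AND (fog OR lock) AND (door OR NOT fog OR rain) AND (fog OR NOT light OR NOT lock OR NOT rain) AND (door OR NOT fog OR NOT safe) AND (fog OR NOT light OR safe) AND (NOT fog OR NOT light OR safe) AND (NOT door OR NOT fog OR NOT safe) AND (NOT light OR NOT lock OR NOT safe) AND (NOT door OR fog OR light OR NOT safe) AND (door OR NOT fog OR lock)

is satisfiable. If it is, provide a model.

lock: False, fog: True, safe: False, door: True, light: False, rain: True

Set lock = False.
  then (fog OR lock) forces fog = True.
  then (door OR NOT fog OR lock) forces door = True.
  then (NOT fog OR rain) forces rain = True.
  then (NOT door OR NOT fog OR NOT safe) forces safe = False.
  then (NOT fog OR NOT light OR safe) forces light = False.
All clauses satisfied.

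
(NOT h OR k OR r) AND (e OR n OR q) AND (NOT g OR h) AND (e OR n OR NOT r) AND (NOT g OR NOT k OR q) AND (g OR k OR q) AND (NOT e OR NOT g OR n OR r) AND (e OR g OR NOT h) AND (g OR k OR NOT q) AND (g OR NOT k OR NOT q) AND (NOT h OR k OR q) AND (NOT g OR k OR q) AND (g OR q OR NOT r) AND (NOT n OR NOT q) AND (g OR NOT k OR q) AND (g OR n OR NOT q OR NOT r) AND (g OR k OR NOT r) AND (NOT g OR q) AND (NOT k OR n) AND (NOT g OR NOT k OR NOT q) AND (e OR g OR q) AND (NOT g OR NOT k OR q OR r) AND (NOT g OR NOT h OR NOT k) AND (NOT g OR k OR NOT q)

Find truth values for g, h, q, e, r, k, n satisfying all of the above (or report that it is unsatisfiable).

Case q = True:
  (NOT n OR NOT q) forces n = False.
  (NOT k OR n) forces k = False.
  (g OR k OR NOT q) forces g = True.
  Clause (NOT g OR k OR NOT q) is falsified — contradiction.
Case q = False:
  (NOT g OR q) forces g = False.
  (g OR k OR q) forces k = True.
  Clause (g OR NOT k OR q) is falsified — contradiction.
Both cases fail, so the formula is unsatisfiable.

No satisfying assignment exists.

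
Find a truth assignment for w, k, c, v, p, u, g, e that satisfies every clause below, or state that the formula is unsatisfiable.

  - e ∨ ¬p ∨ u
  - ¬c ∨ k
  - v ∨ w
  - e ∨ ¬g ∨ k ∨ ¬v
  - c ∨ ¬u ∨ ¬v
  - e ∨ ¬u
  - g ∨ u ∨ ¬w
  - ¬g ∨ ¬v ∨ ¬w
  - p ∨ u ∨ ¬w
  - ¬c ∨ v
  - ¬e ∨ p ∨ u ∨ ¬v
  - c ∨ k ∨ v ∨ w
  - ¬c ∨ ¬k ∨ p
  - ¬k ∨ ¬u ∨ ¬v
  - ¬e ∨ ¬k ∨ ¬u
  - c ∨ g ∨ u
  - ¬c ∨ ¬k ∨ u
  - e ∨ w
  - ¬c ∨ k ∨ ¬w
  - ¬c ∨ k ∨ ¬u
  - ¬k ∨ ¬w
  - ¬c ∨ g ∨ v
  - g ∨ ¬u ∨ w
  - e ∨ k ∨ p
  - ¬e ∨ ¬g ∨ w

Set w = True.
  then (¬k ∨ ¬w) forces k = False.
  then (¬c ∨ k) forces c = False.
Set v = False.
Set p = True.
Set u = False.
  then (e ∨ ¬p ∨ u) forces e = True.
  then (g ∨ u ∨ ¬w) forces g = True.
All clauses satisfied.

w = True, k = False, c = False, v = False, p = True, u = False, g = True, e = True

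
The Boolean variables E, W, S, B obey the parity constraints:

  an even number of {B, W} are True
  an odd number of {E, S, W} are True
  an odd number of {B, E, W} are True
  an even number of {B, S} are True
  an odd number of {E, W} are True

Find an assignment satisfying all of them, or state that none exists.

E = True, W = False, S = False, B = False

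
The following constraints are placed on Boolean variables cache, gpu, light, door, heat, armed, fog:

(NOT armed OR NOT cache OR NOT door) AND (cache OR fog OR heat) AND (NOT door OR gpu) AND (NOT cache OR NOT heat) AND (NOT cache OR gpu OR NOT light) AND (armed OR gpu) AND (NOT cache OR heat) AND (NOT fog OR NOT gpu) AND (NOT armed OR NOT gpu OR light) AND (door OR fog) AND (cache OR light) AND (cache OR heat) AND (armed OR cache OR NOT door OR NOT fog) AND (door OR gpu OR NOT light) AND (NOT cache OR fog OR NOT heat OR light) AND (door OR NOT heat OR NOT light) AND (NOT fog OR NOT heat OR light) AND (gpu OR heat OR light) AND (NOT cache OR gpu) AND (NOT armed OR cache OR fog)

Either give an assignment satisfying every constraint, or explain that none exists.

Try cache = True:
  (NOT cache OR NOT heat) forces heat = False.
  clause (NOT cache OR heat) is falsified — backtrack.
So cache = False.
  then (cache OR light) forces light = True.
  then (cache OR heat) forces heat = True.
  then (door OR NOT heat OR NOT light) forces door = True.
  then (NOT door OR gpu) forces gpu = True.
  then (NOT fog OR NOT gpu) forces fog = False.
  then (NOT armed OR cache OR fog) forces armed = False.
All clauses satisfied.

cache = False, gpu = True, light = True, door = True, heat = True, armed = False, fog = False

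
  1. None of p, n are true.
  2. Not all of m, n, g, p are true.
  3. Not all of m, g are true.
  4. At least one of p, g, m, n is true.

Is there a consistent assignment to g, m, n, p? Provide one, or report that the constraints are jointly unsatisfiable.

g = False, m = True, n = False, p = False

  (1) {p, n}: 0 true — none ✓
  (2) {m, n, g, p}: 1/4 true — not all ✓
  (3) {m, g}: 1/2 true — not all ✓
  (4) {p, g, m, n}: 1 true — at least one ✓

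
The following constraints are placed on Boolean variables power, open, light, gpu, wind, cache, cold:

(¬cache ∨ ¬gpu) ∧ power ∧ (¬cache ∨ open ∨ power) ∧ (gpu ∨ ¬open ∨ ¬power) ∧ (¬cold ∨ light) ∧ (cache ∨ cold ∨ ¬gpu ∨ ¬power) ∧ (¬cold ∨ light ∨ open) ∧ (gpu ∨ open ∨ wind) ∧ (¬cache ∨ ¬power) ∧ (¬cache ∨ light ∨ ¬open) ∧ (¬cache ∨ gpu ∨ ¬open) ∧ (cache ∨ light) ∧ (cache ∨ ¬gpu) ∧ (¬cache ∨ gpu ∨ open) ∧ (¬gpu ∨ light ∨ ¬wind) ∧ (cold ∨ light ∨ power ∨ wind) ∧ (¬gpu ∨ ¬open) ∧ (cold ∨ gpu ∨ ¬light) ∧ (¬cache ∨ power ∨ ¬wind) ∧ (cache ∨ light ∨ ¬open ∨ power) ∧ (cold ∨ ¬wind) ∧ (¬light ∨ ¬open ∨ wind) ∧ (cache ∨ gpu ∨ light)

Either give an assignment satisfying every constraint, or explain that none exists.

power: True, open: False, light: True, gpu: False, wind: True, cache: False, cold: True

Unit clause (power) forces power = True.
In (¬cache ∨ ¬power) only ¬cache is left, so cache = False.
In (cache ∨ light) only light is left, so light = True.
In (cache ∨ ¬gpu) only ¬gpu is left, so gpu = False.
In (cold ∨ gpu ∨ ¬light) only cold is left, so cold = True.
In (gpu ∨ ¬open ∨ ¬power) only ¬open is left, so open = False.
In (gpu ∨ open ∨ wind) only wind is left, so wind = True.
All clauses satisfied.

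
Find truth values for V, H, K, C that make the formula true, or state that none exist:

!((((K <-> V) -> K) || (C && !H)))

V = False, H = True, K = False, C = True

  !((((K <-> V) -> K) || (C && !H))) = True
    ((K <-> V) -> K) || (C && !H) = False
      (K <-> V) -> K = False
        K <-> V = True
      C && !H = False
        !H = False
The formula evaluates to True.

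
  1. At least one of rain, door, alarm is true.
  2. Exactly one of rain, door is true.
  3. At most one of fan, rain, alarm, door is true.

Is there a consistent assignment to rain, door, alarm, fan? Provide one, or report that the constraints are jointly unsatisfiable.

rain=F, door=T, alarm=F, fan=F

  (1) {rain, door, alarm}: 1 true — at least one ✓
  (2) {rain, door}: 1 true — exactly one ✓
  (3) {fan, rain, alarm, door}: 1 true — at most one ✓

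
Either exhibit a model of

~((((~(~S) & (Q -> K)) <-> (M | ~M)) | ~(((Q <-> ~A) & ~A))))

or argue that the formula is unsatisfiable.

K: False, A: False, S: True, M: True, Q: True

  ~((((~(~S) & (Q -> K)) <-> (M | ~M)) | ~(((Q <-> ~A) & ~A)))) = True
    ((~(~S) & (Q -> K)) <-> (M | ~M)) | ~(((Q <-> ~A) & ~A)) = False
      (~(~S) & (Q -> K)) <-> (M | ~M) = False
        ~(~S) & (Q -> K) = False
          ~(~S) = True
            ~S = False
          Q -> K = False
        M | ~M = True
          ~M = False
      ~(((Q <-> ~A) & ~A)) = False
        (Q <-> ~A) & ~A = True
          Q <-> ~A = True
            ~A = True
          ~A = True
The formula evaluates to True.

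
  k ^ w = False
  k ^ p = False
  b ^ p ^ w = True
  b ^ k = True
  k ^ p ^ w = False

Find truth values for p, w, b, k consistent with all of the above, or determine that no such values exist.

p = False; w = False; b = True; k = False

k ^ w = F ^ F = False ✓
k ^ p = F ^ F = False ✓
b ^ p ^ w = T ^ F ^ F = True ✓
b ^ k = T ^ F = True ✓
k ^ p ^ w = F ^ F ^ F = False ✓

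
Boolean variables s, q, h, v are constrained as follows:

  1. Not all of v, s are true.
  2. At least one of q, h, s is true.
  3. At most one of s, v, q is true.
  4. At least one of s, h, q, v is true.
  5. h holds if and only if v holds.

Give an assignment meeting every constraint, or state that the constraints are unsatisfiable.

s=T, q=F, h=F, v=F

  (1) {v, s}: 1/2 true — not all ✓
  (2) {q, h, s}: 1 true — at least one ✓
  (3) {s, v, q}: 1 true — at most one ✓
  (4) {s, h, q, v}: 1 true — at least one ✓
  (5) h=F, v=F — same ✓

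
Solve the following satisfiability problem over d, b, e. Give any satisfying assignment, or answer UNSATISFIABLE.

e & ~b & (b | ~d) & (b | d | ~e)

The formula is unsatisfiable.

Case b = True:
  Clause (~b) is falsified — contradiction.
Case b = False:
  (e) forces e = True.
  (b | ~d) forces d = False.
  Clause (b | d | ~e) is falsified — contradiction.
Both cases fail, so the formula is unsatisfiable.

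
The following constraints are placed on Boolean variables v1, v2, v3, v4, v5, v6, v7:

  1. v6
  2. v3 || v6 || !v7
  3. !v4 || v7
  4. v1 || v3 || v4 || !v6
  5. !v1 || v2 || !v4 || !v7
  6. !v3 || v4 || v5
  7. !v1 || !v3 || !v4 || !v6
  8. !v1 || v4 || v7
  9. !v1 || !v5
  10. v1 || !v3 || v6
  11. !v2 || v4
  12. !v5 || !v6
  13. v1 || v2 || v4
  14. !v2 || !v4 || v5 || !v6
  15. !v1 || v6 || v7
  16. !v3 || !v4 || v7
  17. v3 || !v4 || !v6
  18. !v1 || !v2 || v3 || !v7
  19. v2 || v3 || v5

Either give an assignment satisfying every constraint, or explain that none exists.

Unit clause (v6) forces v6 = True.
In (!v5 || !v6) only !v5 is left, so v5 = False.
Set v1 = False.
Try v2 = True:
  (!v2 || v4) forces v4 = True.
  clause (!v2 || !v4 || v5 || !v6) is falsified — backtrack.
So v2 = False.
  then (v1 || v2 || v4) forces v4 = True.
  then (v3 || !v4 || !v6) forces v3 = True.
  then (!v4 || v7) forces v7 = True.
All clauses satisfied.

v1 = False, v2 = False, v3 = True, v4 = True, v5 = False, v6 = True, v7 = True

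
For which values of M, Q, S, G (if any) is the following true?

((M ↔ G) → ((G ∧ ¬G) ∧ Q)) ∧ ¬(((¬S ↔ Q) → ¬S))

M = True, Q = False, S = True, G = False

  (M ↔ G) → ((G ∧ ¬G) ∧ Q) = True
    M ↔ G = False
    (G ∧ ¬G) ∧ Q = False
      G ∧ ¬G = False
        ¬G = True
  ¬(((¬S ↔ Q) → ¬S)) = True
    (¬S ↔ Q) → ¬S = False
      ¬S ↔ Q = True
        ¬S = False
      ¬S = False
Both conjuncts True, so the formula holds.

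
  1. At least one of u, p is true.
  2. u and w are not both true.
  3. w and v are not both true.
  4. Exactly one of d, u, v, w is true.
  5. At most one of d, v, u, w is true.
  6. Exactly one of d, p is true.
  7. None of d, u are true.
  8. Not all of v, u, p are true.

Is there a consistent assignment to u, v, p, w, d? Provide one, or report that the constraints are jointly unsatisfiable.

u = False, v = False, p = True, w = True, d = False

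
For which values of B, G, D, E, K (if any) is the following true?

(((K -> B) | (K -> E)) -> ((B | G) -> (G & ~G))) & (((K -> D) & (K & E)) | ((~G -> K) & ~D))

B=F, G=F, D=F, E=T, K=T

  ((K -> B) | (K -> E)) -> ((B | G) -> (G & ~G)) = True
    (K -> B) | (K -> E) = True
      K -> B = False
      K -> E = True
    (B | G) -> (G & ~G) = True
      B | G = False
      G & ~G = False
        ~G = True
  ((K -> D) & (K & E)) | ((~G -> K) & ~D) = True
    (K -> D) & (K & E) = False
      K -> D = False
      K & E = True
    (~G -> K) & ~D = True
      ~G -> K = True
        ~G = True
      ~D = True
Both conjuncts True, so the formula holds.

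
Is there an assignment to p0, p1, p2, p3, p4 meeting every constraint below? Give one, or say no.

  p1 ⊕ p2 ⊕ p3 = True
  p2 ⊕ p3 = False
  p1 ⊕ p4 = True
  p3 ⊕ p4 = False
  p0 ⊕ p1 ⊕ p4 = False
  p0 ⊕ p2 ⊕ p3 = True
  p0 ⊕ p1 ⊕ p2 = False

p0: True, p1: True, p2: False, p3: False, p4: False

p1 ⊕ p2 ⊕ p3 = T ⊕ F ⊕ F = True ✓
p2 ⊕ p3 = F ⊕ F = False ✓
p1 ⊕ p4 = T ⊕ F = True ✓
p3 ⊕ p4 = F ⊕ F = False ✓
p0 ⊕ p1 ⊕ p4 = T ⊕ T ⊕ F = False ✓
p0 ⊕ p2 ⊕ p3 = T ⊕ F ⊕ F = True ✓
p0 ⊕ p1 ⊕ p2 = T ⊕ T ⊕ F = False ✓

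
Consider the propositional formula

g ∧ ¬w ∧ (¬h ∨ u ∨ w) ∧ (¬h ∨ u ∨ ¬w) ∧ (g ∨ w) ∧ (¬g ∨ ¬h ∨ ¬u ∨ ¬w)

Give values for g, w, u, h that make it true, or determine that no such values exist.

Unit clause (g) forces g = True.
Unit clause (¬w) forces w = False.
Set u = True.
Set h = False.
Check each clause:
  (g): g holds.
  (¬w): ¬w holds.
  (¬h ∨ u ∨ w): ¬h holds.
  (¬h ∨ u ∨ ¬w): ¬h holds.
  (g ∨ w): g holds.
  (¬g ∨ ¬h ∨ ¬u ∨ ¬w): ¬h holds.
All clauses satisfied.

g=T, w=F, u=T, h=F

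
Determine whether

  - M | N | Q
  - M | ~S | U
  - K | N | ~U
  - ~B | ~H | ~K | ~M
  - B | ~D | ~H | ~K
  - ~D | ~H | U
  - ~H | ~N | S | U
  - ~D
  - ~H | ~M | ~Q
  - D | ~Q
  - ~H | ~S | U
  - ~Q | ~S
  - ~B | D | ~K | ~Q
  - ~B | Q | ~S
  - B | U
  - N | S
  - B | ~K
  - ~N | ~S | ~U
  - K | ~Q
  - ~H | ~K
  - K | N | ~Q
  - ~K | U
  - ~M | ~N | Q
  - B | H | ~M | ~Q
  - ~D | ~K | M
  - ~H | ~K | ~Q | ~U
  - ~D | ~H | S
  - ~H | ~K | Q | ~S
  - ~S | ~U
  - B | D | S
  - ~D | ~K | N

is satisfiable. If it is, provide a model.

Unit clause (~D) forces D = False.
In (D | ~Q) only ~Q is left, so Q = False.
Set N = True.
  then (~M | ~N | Q) forces M = False.
Set S = False.
  then (B | D | S) forces B = True.
Set K = False.
Set U = True.
Set H = False.
All clauses satisfied.

N = True, S = False, B = True, K = False, D = False, M = False, U = True, H = False, Q = False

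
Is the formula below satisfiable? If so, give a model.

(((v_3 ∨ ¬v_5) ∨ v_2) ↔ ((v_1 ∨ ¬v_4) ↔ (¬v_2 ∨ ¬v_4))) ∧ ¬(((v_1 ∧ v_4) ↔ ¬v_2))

v_1: True, v_2: False, v_3: True, v_4: False, v_5: True

  ((v_3 ∨ ¬v_5) ∨ v_2) ↔ ((v_1 ∨ ¬v_4) ↔ (¬v_2 ∨ ¬v_4)) = True
    (v_3 ∨ ¬v_5) ∨ v_2 = True
      v_3 ∨ ¬v_5 = True
        ¬v_5 = False
    (v_1 ∨ ¬v_4) ↔ (¬v_2 ∨ ¬v_4) = True
      v_1 ∨ ¬v_4 = True
        ¬v_4 = True
      ¬v_2 ∨ ¬v_4 = True
        ¬v_2 = True
        ¬v_4 = True
  ¬(((v_1 ∧ v_4) ↔ ¬v_2)) = True
    (v_1 ∧ v_4) ↔ ¬v_2 = False
      v_1 ∧ v_4 = False
      ¬v_2 = True
Both conjuncts True, so the formula holds.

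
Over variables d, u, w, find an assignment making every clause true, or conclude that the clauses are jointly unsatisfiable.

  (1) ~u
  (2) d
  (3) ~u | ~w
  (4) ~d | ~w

d: True; u: False; w: False

Unit clause (~u) forces u = False.
Unit clause (d) forces d = True.
In (~d | ~w) only ~w is left, so w = False.
Check each clause:
  (~u): ~u holds.
  (d): d holds.
  (~u | ~w): ~u holds.
  (~d | ~w): ~w holds.
All clauses satisfied.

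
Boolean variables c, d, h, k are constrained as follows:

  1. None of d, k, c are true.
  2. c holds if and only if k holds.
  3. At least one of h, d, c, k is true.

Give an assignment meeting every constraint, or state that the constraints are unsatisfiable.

c = False, d = False, h = True, k = False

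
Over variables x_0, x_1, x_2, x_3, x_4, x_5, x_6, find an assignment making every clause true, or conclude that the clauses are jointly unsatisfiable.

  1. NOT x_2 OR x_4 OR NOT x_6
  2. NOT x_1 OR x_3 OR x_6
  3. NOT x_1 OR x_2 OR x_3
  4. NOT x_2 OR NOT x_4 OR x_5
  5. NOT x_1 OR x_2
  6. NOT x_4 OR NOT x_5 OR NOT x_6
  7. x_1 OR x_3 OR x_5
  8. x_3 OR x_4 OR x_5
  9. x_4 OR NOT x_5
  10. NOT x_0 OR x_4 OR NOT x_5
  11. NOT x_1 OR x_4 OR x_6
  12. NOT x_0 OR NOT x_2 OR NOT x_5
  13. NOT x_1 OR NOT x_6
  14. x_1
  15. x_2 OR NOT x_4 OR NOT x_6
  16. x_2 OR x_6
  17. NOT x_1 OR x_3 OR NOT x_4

Unit clause (x_1) forces x_1 = True.
In (NOT x_1 OR x_2) only x_2 is left, so x_2 = True.
In (NOT x_1 OR NOT x_6) only NOT x_6 is left, so x_6 = False.
In (NOT x_1 OR x_3 OR x_6) only x_3 is left, so x_3 = True.
In (NOT x_1 OR x_4 OR x_6) only x_4 is left, so x_4 = True.
In (NOT x_2 OR NOT x_4 OR x_5) only x_5 is left, so x_5 = True.
In (NOT x_0 OR NOT x_2 OR NOT x_5) only NOT x_0 is left, so x_0 = False.
All clauses satisfied.

x_0: False, x_1: True, x_2: True, x_3: True, x_4: True, x_5: True, x_6: False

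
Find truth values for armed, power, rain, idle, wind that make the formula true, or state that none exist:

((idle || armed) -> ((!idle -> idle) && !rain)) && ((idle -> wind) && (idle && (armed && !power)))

armed = True, power = False, rain = False, idle = True, wind = True

  (idle || armed) -> ((!idle -> idle) && !rain) = True
    idle || armed = True
    (!idle -> idle) && !rain = True
      !idle -> idle = True
        !idle = False
      !rain = True
  (idle -> wind) && (idle && (armed && !power)) = True
    idle -> wind = True
    idle && (armed && !power) = True
      armed && !power = True
        !power = True
Both conjuncts True, so the formula holds.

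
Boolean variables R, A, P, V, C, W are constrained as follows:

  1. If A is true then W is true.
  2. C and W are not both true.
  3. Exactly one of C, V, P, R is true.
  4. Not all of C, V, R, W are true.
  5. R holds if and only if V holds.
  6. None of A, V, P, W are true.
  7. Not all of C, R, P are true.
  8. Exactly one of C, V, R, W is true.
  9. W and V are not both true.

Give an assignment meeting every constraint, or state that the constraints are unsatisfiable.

R = False, A = False, P = False, V = False, C = True, W = False

  (1) A=F ⇒ W: vacuous ✓
  (2) C=T, W=F — not both ✓
  (3) {C, V, P, R}: 1 true — exactly one ✓
  (4) {C, V, R, W}: 1/4 true — not all ✓
  (5) R=F, V=F — same ✓
  (6) {A, V, P, W}: 0 true — none ✓
  (7) {C, R, P}: 1/3 true — not all ✓
  (8) {C, V, R, W}: 1 true — exactly one ✓
  (9) W=F, V=F — not both ✓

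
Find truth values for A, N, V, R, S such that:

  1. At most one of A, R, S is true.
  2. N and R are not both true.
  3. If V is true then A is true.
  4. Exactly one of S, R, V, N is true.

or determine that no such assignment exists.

A: True, N: False, V: True, R: False, S: False

  (1) {A, R, S}: 1 true — at most one ✓
  (2) N=F, R=F — not both ✓
  (3) V=T ⇒ A: T ✓
  (4) {S, R, V, N}: 1 true — exactly one ✓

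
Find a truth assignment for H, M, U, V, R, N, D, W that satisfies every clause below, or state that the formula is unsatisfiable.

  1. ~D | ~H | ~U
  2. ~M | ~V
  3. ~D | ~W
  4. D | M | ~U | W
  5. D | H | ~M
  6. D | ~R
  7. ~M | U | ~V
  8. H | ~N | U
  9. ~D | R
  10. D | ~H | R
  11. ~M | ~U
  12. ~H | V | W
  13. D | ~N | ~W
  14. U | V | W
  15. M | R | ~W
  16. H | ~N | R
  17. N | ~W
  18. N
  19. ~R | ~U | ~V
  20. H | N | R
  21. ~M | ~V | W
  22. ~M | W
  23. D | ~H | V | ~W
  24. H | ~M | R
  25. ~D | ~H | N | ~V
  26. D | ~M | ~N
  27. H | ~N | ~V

H=F, M=F, U=T, V=F, R=T, N=T, D=T, W=F

Unit clause (N) forces N = True.
Set H = False.
  then (H | ~N | U) forces U = True.
  then (~M | ~U) forces M = False.
  then (H | ~N | R) forces R = True.
  then (~R | ~U | ~V) forces V = False.
  then (D | ~R) forces D = True.
  then (~D | ~W) forces W = False.
All clauses satisfied.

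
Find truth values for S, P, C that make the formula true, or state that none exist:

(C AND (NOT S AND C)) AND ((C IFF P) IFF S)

S=F, P=F, C=T

  C AND (NOT S AND C) = True
    NOT S AND C = True
      NOT S = True
  (C IFF P) IFF S = True
    C IFF P = False
Both conjuncts True, so the formula holds.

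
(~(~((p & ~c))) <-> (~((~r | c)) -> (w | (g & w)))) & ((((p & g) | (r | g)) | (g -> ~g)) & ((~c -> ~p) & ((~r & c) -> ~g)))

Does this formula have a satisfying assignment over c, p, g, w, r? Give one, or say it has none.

c = False, p = False, g = False, w = False, r = True

  ~(~((p & ~c))) <-> (~((~r | c)) -> (w | (g & w))) = True
    ~(~((p & ~c))) = False
      ~((p & ~c)) = True
        p & ~c = False
          ~c = True
    ~((~r | c)) -> (w | (g & w)) = False
      ~((~r | c)) = True
        ~r | c = False
          ~r = False
      w | (g & w) = False
        g & w = False
  (((p & g) | (r | g)) | (g -> ~g)) & ((~c -> ~p) & ((~r & c) -> ~g)) = True
    ((p & g) | (r | g)) | (g -> ~g) = True
      (p & g) | (r | g) = True
        p & g = False
        r | g = True
      g -> ~g = True
        ~g = True
    (~c -> ~p) & ((~r & c) -> ~g) = True
      ~c -> ~p = True
        ~c = True
        ~p = True
      (~r & c) -> ~g = True
        ~r & c = False
          ~r = False
        ~g = True
Both conjuncts True, so the formula holds.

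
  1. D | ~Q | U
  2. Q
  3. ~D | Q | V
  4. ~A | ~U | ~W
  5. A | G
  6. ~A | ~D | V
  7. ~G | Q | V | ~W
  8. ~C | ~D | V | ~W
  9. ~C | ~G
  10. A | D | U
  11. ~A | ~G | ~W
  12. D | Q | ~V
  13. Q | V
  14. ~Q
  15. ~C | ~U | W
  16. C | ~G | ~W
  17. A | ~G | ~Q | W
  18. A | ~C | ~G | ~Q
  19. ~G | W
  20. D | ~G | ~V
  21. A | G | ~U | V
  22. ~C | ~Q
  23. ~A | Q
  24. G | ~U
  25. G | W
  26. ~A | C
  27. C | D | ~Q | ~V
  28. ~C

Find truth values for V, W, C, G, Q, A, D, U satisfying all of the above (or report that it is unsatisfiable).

Case Q = True:
  Clause (~Q) is falsified — contradiction.
Case Q = False:
  Clause (Q) is falsified — contradiction.
Both cases fail, so the formula is unsatisfiable.

Unsatisfiable — no assignment works.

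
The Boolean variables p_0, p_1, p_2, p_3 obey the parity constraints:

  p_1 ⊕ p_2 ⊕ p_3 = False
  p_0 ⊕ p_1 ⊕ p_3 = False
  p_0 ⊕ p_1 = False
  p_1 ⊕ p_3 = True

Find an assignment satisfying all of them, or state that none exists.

p_0: True, p_1: True, p_2: True, p_3: False

p_1 ⊕ p_2 ⊕ p_3 = T ⊕ T ⊕ F = False ✓
p_0 ⊕ p_1 ⊕ p_3 = T ⊕ T ⊕ F = False ✓
p_0 ⊕ p_1 = T ⊕ T = False ✓
p_1 ⊕ p_3 = T ⊕ F = True ✓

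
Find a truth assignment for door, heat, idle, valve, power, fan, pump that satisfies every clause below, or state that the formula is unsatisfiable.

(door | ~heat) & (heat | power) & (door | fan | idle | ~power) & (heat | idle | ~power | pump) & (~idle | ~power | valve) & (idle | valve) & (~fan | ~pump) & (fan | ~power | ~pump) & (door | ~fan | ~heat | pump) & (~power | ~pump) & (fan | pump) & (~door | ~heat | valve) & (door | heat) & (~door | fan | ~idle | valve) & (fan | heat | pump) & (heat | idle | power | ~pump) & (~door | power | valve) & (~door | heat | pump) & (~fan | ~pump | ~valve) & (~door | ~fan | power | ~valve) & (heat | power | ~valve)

door=T, heat=T, idle=F, valve=T, power=F, fan=F, pump=T

Try door = False:
  (door | ~heat) forces heat = False.
  clause (door | heat) is falsified — backtrack.
So door = True.
Try heat = False:
  (heat | power) forces power = True.
  (~power | ~pump) forces pump = False.
  clause (~door | heat | pump) is falsified — backtrack.
So heat = True.
  then (~door | ~heat | valve) forces valve = True.
Set idle = False.
Set power = False.
  then (~door | ~fan | power | ~valve) forces fan = False.
  then (fan | pump) forces pump = True.
All clauses satisfied.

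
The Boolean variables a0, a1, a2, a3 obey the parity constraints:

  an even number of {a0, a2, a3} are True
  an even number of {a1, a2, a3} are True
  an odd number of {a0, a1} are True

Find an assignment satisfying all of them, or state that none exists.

Unsatisfiable

Adding constraints 1, 2, 3 mod 2: every variable appears an even number of times on the left, so the left side is 0.
But the right sides sum to 1 (mod 2). 0 ≠ 1 — the system is inconsistent.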